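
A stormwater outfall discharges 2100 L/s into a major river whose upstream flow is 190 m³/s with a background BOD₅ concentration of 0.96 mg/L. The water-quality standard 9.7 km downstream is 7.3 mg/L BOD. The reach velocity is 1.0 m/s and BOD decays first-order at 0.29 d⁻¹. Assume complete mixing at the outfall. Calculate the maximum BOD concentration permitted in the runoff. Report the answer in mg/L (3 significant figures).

603 mg/L

2100 L/s = 2.1 m³/s.
Travel time to the compliance point: t = 9700/1.0 = 9700 s = 0.1123 d; decay factor exp(−0.29·0.1123) = 0.968.
So the concentration just after mixing may be at most 7.3/0.968 = 7.542 mg/L.
Mass balance: 7.542·192.1 = 2.1·Cₑ + 190·0.96.
Cₑ = (1449 − 182.4) / 2.1 = 603 mg/L.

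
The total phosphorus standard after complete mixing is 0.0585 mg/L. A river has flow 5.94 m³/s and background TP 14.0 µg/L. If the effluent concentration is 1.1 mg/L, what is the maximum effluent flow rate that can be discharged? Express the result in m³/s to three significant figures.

14.0 µg/L = 0.014 mg/L.
Mass balance at complete mixing: C_std·(Q_w + Q_r) = Q_w·C_e + Q_r·C_b.
Rearranging, Q_w = Q_r·(C_std − C_b)/(C_e − C_std) = 5.94·(0.0585 − 0.014) / (1.1 − 0.0585) = 0.2538 m³/s.

0.254 m³/s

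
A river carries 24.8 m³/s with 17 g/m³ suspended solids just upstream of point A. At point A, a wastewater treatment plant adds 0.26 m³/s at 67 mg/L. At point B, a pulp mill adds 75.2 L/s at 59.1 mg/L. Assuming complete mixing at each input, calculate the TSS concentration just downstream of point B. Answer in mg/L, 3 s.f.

17.6 mg/L

After input A: C = (24.8·17 + 0.26·67) / 25.06 = 17.52 mg/L.
75.2 L/s = 0.0752 m³/s.
After input B: C = (25.06·17.52 + 0.0752·59.1) / 25.14 = 17.64 mg/L.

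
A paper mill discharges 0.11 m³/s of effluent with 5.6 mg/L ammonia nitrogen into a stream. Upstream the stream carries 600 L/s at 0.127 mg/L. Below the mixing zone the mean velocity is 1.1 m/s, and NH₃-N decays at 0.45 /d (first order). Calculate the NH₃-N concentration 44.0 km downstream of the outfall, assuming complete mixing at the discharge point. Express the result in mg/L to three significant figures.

600 L/s = 0.6 m³/s.
After complete mixing, C₀ = (0.11·5.6 + 0.6·0.127) / 0.71 = 0.9749 mg/L.
Travel time t = 4.4e+04 m / 1.1 m/s = 4e+04 s = 0.463 d.
C = 0.9749·exp(−0.45·0.463) = 0.9749·0.8119 = 0.7916 mg/L.

0.792 mg/L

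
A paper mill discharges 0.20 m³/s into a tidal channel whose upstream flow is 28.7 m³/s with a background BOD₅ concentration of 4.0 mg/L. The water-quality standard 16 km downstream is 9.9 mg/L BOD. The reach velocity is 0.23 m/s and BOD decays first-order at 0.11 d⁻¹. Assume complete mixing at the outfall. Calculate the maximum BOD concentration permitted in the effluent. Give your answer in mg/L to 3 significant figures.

Travel time to the compliance point: t = 1.6e+04/0.23 = 6.957e+04 s = 0.8052 d; decay factor exp(−0.11·0.8052) = 0.9152.
So the concentration just after mixing may be at most 9.9/0.9152 = 10.82 mg/L.
Mass balance: 10.82·28.9 = 0.2·Cₑ + 28.7·4.
Cₑ = (312.6 − 114.8) / 0.2 = 989 mg/L.

989 mg/L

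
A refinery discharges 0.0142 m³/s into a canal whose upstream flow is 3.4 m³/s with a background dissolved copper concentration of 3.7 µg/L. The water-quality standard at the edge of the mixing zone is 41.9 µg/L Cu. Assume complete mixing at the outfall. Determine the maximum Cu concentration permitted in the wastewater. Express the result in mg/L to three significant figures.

9.19 mg/L

3.7 µg/L = 0.0037 mg/L.
41.9 µg/L = 0.0419 mg/L.
Mass balance: 0.0419·3.414 = 0.0142·Cₑ + 3.4·0.0037.
Cₑ = (0.1431 − 0.01258) / 0.0142 = 9.188 mg/L.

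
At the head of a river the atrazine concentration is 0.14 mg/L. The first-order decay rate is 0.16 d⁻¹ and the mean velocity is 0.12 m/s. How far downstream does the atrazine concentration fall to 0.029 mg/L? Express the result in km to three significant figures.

102 km

From C = C₀·e^(−kt), t = ln(C₀/C)/k = ln(0.14/0.029)/0.16 = 1.574/0.16 = 9.84 d.
Distance = v·t = 0.12 m/s × 8.501e+05 s = 1.02e+05 m = 102 km.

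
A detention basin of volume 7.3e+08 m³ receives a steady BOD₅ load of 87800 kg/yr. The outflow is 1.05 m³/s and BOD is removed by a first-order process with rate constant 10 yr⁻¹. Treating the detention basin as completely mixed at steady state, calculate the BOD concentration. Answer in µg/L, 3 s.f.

Outflow Q = 1.05 m³/s × 3.156e+07 s/yr = 3.314e+07 m³/yr.
Steady-state CSTR mass balance: W = Q·C + k·V·C, so C = W/(Q + kV).
Q + kV = 3.314e+07 + 10·7.3e+08 = 7.333e+09 m³/yr.
C = 87800/7.333e+09 = 1.197e-05 kg/m³ = 0.01197 mg/L = 11.97 µg/L.

12.0 µg/L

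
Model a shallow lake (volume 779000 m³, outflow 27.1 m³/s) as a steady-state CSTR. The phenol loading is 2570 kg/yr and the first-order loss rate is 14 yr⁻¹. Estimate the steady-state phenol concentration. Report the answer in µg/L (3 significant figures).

Outflow Q = 27.1 m³/s × 3.156e+07 s/yr = 8.552e+08 m³/yr.
Steady-state CSTR mass balance: W = Q·C + k·V·C, so C = W/(Q + kV).
Q + kV = 8.552e+08 + 14·779000 = 8.661e+08 m³/yr.
C = 2570/8.661e+08 = 2.967e-06 kg/m³ = 0.002967 mg/L = 2.967 µg/L.

2.97 µg/L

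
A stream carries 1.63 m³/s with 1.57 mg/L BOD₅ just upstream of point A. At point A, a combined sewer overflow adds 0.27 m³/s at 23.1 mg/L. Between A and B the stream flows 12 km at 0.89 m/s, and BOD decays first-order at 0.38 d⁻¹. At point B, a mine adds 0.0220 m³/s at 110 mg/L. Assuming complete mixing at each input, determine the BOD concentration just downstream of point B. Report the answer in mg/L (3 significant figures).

After input A: C = (1.63·1.57 + 0.27·23.1) / 1.9 = 4.63 mg/L.
Over the 12 km reach to input B (t = 1.348e+04 s = 0.1561 d), decay gives C = 4.63·exp(−0.38·0.1561) = 4.363 mg/L.
After input B: C = (1.9·4.363 + 0.022·110) / 1.922 = 5.572 mg/L.

5.57 mg/L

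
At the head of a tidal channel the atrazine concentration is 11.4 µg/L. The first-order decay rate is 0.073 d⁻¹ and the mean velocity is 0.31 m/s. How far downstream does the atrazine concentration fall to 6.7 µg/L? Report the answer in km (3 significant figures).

From C = C₀·e^(−kt), t = ln(C₀/C)/k = ln(11.4/6.7)/0.073 = 0.5315/0.073 = 7.281 d.
Distance = v·t = 0.31 m/s × 6.291e+05 s = 1.95e+05 m = 195 km.

195 km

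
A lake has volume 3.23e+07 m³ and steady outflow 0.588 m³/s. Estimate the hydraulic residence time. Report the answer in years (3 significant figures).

1.74 yr

Q = 0.588 m³/s × 3.156e+07 s/yr = 1.856e+07 m³/yr.
Hydraulic residence time τ = V/Q = 3.23e+07/1.856e+07 = 1.741 yr.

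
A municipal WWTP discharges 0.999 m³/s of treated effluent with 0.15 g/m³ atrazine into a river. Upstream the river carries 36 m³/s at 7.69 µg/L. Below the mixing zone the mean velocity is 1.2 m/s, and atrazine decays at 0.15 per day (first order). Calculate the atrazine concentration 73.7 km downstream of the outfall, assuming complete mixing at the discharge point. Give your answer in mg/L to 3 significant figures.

0.0104 mg/L

7.69 µg/L = 0.00769 mg/L.
After complete mixing, C₀ = (0.999·0.15 + 36·0.00769) / 37 = 0.01153 mg/L.
Travel time t = 7.37e+04 m / 1.2 m/s = 6.142e+04 s = 0.7108 d.
C = 0.01153·exp(−0.15·0.7108) = 0.01153·0.8989 = 0.01037 mg/L.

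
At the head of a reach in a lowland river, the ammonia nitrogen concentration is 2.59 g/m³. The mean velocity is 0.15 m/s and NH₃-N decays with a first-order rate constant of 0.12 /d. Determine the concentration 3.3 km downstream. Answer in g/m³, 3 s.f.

Travel time t = 3.3 km / 0.15 m/s = 3300/0.15 = 2.2e+04 s = 0.2546 d.
First-order decay: C = 2.59·exp(−0.12·0.2546) = 2.59·0.9699 = 2.512 g/m³.

2.51 g/m³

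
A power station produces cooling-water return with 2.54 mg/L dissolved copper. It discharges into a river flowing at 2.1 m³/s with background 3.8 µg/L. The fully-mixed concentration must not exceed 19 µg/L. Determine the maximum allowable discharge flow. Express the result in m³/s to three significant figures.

0.0127 m³/s

3.8 µg/L = 0.0038 mg/L.
19 µg/L = 0.019 mg/L.
Mass balance at complete mixing: C_std·(Q_w + Q_r) = Q_w·C_e + Q_r·C_b.
Rearranging, Q_w = Q_r·(C_std − C_b)/(C_e − C_std) = 2.1·(0.019 − 0.0038) / (2.54 − 0.019) = 0.01266 m³/s.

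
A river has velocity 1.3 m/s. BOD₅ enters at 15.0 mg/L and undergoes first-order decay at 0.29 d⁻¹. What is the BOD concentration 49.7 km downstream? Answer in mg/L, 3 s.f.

13.2 mg/L

Travel time t = 49.7 km / 1.3 m/s = 4.97e+04/1.3 = 3.823e+04 s = 0.4425 d.
First-order decay: C = 15.0·exp(−0.29·0.4425) = 15.0·0.8796 = 13.19 mg/L.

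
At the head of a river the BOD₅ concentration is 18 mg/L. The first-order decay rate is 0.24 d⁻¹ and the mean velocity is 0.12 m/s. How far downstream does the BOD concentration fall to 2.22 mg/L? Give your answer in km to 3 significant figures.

From C = C₀·e^(−kt), t = ln(C₀/C)/k = ln(18/2.22)/0.24 = 2.093/0.24 = 8.72 d.
Distance = v·t = 0.12 m/s × 7.534e+05 s = 9.041e+04 m = 90.41 km.

90.4 km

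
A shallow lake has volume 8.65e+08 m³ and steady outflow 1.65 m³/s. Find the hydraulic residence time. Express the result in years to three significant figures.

Q = 1.65 m³/s × 3.156e+07 s/yr = 5.207e+07 m³/yr.
Hydraulic residence time τ = V/Q = 8.65e+08/5.207e+07 = 16.61 yr.

16.6 yr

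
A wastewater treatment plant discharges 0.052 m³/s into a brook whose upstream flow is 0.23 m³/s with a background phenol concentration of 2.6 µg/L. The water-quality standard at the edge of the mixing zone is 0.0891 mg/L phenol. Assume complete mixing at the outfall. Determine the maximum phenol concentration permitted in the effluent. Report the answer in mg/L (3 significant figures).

2.6 µg/L = 0.0026 mg/L.
Mass balance: 0.0891·0.282 = 0.052·Cₑ + 0.23·0.0026.
Cₑ = (0.02513 − 0.000598) / 0.052 = 0.4717 mg/L.

0.472 mg/L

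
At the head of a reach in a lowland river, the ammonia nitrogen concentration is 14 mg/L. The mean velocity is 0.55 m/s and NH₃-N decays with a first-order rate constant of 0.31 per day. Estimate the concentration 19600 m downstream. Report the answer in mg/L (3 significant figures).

Travel time t = 19600 m / 0.55 m/s = 1.96e+04/0.55 = 3.564e+04 s = 0.4125 d.
First-order decay: C = 14·exp(−0.31·0.4125) = 14·0.88 = 12.32 mg/L.

12.3 mg/L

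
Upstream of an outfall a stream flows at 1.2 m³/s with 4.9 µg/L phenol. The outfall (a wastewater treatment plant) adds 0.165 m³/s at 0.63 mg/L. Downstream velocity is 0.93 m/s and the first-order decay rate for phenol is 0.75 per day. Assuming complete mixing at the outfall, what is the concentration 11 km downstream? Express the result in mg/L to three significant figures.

0.0726 mg/L

4.9 µg/L = 0.0049 mg/L.
After complete mixing, C₀ = (0.165·0.63 + 1.2·0.0049) / 1.365 = 0.08046 mg/L.
Travel time t = 1.1e+04 m / 0.93 m/s = 1.183e+04 s = 0.1369 d.
C = 0.08046·exp(−0.75·0.1369) = 0.08046·0.9024 = 0.07261 mg/L.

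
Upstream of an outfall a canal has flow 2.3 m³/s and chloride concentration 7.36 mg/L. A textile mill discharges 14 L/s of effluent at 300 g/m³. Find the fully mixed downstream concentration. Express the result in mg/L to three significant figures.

14 L/s = 0.014 m³/s.
Flow-weighted mixing gives C = (0.014·300 + 2.3·7.36) / (0.014 + 2.3) = 21.13/2.314 = 9.131 mg/L.

9.13 mg/L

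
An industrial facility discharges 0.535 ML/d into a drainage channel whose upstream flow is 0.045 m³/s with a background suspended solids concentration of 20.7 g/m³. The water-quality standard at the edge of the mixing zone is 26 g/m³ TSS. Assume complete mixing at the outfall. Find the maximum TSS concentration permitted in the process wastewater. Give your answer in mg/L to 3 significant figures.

64.5 mg/L

0.535 ML/d = 0.006192 m³/s.
Mass balance: 26·0.05119 = 0.006192·Cₑ + 0.045·20.7.
Cₑ = (1.331 − 0.9315) / 0.006192 = 64.52 mg/L.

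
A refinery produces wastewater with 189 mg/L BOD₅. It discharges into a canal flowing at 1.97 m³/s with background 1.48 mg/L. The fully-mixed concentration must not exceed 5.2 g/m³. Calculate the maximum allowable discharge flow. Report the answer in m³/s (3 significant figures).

0.0399 m³/s

Mass balance at complete mixing: C_std·(Q_w + Q_r) = Q_w·C_e + Q_r·C_b.
Rearranging, Q_w = Q_r·(C_std − C_b)/(C_e − C_std) = 1.97·(5.2 − 1.48) / (189 − 5.2) = 0.03987 m³/s.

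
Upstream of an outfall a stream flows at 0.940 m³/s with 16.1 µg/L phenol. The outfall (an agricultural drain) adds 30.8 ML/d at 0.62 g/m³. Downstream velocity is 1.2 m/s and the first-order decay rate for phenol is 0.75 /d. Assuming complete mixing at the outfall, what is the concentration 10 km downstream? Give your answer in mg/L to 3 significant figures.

30.8 ML/d = 0.3565 m³/s.
16.1 µg/L = 0.0161 mg/L.
After complete mixing, C₀ = (0.3565·0.62 + 0.94·0.0161) / 1.296 = 0.1821 mg/L.
Travel time t = 1e+04 m / 1.2 m/s = 8333 s = 0.09645 d.
C = 0.1821·exp(−0.75·0.09645) = 0.1821·0.9302 = 0.1694 mg/L.

0.169 mg/L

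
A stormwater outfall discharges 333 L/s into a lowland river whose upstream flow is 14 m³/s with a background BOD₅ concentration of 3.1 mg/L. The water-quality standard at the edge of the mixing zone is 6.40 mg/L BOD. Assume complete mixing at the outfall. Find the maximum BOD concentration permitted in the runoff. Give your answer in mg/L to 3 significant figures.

333 L/s = 0.333 m³/s.
Mass balance: 6.4·14.33 = 0.333·Cₑ + 14·3.1.
Cₑ = (91.73 − 43.4) / 0.333 = 145.1 mg/L.

145 mg/L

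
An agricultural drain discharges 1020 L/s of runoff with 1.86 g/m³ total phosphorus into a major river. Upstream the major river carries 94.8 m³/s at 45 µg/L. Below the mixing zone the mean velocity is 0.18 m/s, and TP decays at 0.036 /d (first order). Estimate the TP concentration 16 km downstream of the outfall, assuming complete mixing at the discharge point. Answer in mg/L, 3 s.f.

0.0620 mg/L

1020 L/s = 1.02 m³/s.
45 µg/L = 0.045 mg/L.
After complete mixing, C₀ = (1.02·1.86 + 94.8·0.045) / 95.82 = 0.06432 mg/L.
Travel time t = 1.6e+04 m / 0.18 m/s = 8.889e+04 s = 1.029 d.
C = 0.06432·exp(−0.036·1.029) = 0.06432·0.9636 = 0.06198 mg/L.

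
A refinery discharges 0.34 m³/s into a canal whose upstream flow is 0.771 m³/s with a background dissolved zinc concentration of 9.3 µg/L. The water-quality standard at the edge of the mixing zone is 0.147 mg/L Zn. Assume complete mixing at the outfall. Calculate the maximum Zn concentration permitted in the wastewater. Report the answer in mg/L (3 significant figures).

9.3 µg/L = 0.0093 mg/L.
Mass balance: 0.147·1.111 = 0.34·Cₑ + 0.771·0.0093.
Cₑ = (0.1633 − 0.00717) / 0.34 = 0.4593 mg/L.

0.459 mg/L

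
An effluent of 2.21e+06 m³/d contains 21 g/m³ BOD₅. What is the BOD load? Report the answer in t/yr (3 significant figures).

17000 t/yr

2.21e+06 m³/d = 25.58 m³/s.
Mass flux = Q·C = 25.58 m³/s × 21 g/m³ = 537.2 g/s.
= 537.2 g/s × 31.56 = 1.695e+04 t/yr.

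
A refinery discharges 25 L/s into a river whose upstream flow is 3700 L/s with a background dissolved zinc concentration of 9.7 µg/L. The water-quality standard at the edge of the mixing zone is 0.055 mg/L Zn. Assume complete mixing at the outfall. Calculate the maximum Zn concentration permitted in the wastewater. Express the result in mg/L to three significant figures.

6.76 mg/L

25 L/s = 0.025 m³/s.
3700 L/s = 3.7 m³/s.
9.7 µg/L = 0.0097 mg/L.
Mass balance: 0.055·3.725 = 0.025·Cₑ + 3.7·0.0097.
Cₑ = (0.2049 − 0.03589) / 0.025 = 6.759 mg/L.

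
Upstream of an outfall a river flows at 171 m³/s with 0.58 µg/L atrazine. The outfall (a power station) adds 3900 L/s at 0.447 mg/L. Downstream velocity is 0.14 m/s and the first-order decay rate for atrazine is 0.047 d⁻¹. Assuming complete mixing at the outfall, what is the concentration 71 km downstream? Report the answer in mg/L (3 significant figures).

0.00799 mg/L

3900 L/s = 3.9 m³/s.
0.58 µg/L = 0.00058 mg/L.
After complete mixing, C₀ = (3.9·0.447 + 171·0.00058) / 174.9 = 0.01053 mg/L.
Travel time t = 7.1e+04 m / 0.14 m/s = 5.071e+05 s = 5.87 d.
C = 0.01053·exp(−0.047·5.87) = 0.01053·0.7589 = 0.007995 mg/L.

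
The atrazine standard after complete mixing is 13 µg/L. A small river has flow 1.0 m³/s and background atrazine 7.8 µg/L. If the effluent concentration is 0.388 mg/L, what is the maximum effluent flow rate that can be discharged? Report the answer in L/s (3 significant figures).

13.9 L/s

7.8 µg/L = 0.0078 mg/L.
13 µg/L = 0.013 mg/L.
Mass balance at complete mixing: C_std·(Q_w + Q_r) = Q_w·C_e + Q_r·C_b.
Rearranging, Q_w = Q_r·(C_std − C_b)/(C_e − C_std) = 1.0·(0.013 − 0.0078) / (0.388 − 0.013) = 0.01387 m³/s.
= 13.87 L/s.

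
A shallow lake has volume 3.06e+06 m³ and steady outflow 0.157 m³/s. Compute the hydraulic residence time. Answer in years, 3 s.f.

Q = 0.157 m³/s × 3.156e+07 s/yr = 4.955e+06 m³/yr.
Hydraulic residence time τ = V/Q = 3.06e+06/4.955e+06 = 0.6176 yr.

0.618 yr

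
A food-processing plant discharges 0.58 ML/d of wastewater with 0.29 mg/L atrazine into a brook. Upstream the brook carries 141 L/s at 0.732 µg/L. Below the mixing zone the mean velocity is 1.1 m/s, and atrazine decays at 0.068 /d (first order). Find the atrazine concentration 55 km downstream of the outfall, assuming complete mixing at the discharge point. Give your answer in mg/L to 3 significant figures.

0.0133 mg/L

0.58 ML/d = 0.006713 m³/s.
141 L/s = 0.141 m³/s.
0.732 µg/L = 0.000732 mg/L.
After complete mixing, C₀ = (0.006713·0.29 + 0.141·0.000732) / 0.1477 = 0.01388 mg/L.
Travel time t = 5.5e+04 m / 1.1 m/s = 5e+04 s = 0.5787 d.
C = 0.01388·exp(−0.068·0.5787) = 0.01388·0.9614 = 0.01334 mg/L.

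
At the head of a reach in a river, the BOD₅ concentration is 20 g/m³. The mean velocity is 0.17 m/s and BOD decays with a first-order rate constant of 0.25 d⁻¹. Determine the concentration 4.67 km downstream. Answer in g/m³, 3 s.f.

Travel time t = 4.67 km / 0.17 m/s = 4670/0.17 = 2.747e+04 s = 0.3179 d.
First-order decay: C = 20·exp(−0.25·0.3179) = 20·0.9236 = 18.47 g/m³.

18.5 g/m³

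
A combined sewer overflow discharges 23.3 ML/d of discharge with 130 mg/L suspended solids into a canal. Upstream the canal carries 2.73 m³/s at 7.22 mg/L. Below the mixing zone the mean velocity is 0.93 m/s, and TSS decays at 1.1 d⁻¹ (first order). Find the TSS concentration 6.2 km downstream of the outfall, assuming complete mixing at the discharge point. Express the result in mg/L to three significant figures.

23.3 ML/d = 0.2697 m³/s.
After complete mixing, C₀ = (0.2697·130 + 2.73·7.22) / 3 = 18.26 mg/L.
Travel time t = 6200 m / 0.93 m/s = 6667 s = 0.07716 d.
C = 18.26·exp(−1.1·0.07716) = 18.26·0.9186 = 16.77 mg/L.

16.8 mg/L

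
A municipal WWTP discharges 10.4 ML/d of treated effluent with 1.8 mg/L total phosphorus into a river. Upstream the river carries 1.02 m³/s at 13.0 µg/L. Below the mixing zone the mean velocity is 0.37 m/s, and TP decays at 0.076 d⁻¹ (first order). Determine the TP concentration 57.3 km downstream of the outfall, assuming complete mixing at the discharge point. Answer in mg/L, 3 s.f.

10.4 ML/d = 0.1204 m³/s.
13.0 µg/L = 0.013 mg/L.
After complete mixing, C₀ = (0.1204·1.8 + 1.02·0.013) / 1.14 = 0.2016 mg/L.
Travel time t = 5.73e+04 m / 0.37 m/s = 1.549e+05 s = 1.792 d.
C = 0.2016·exp(−0.076·1.792) = 0.2016·0.8726 = 0.1759 mg/L.

0.176 mg/L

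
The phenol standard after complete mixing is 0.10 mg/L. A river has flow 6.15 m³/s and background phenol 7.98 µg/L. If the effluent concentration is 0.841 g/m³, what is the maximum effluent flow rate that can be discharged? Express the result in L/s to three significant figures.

7.98 µg/L = 0.00798 mg/L.
Mass balance at complete mixing: C_std·(Q_w + Q_r) = Q_w·C_e + Q_r·C_b.
Rearranging, Q_w = Q_r·(C_std − C_b)/(C_e − C_std) = 6.15·(0.1 − 0.00798) / (0.841 − 0.1) = 0.7637 m³/s.
= 763.7 L/s.

764 L/s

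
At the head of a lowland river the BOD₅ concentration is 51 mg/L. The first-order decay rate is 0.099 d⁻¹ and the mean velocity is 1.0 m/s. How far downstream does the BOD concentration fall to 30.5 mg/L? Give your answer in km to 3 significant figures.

From C = C₀·e^(−kt), t = ln(C₀/C)/k = ln(51/30.5)/0.099 = 0.5141/0.099 = 5.193 d.
Distance = v·t = 1.0 m/s × 4.487e+05 s = 4.487e+05 m = 448.7 km.

449 km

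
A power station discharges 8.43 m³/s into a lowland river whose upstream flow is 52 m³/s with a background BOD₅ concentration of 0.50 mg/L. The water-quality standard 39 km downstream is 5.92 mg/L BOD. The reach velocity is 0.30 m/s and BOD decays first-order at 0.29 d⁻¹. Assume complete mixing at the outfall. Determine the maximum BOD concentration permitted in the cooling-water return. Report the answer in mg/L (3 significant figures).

Travel time to the compliance point: t = 3.9e+04/0.30 = 1.3e+05 s = 1.505 d; decay factor exp(−0.29·1.505) = 0.6464.
So the concentration just after mixing may be at most 5.92/0.6464 = 9.158 mg/L.
Mass balance: 9.158·60.43 = 8.43·Cₑ + 52·0.5.
Cₑ = (553.4 − 26) / 8.43 = 62.57 mg/L.

62.6 mg/L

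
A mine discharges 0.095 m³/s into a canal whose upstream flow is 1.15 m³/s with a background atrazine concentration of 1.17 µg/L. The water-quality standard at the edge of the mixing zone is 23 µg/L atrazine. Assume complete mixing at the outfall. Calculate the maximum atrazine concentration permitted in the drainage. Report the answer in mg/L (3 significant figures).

1.17 µg/L = 0.00117 mg/L.
23 µg/L = 0.023 mg/L.
Mass balance: 0.023·1.245 = 0.095·Cₑ + 1.15·0.00117.
Cₑ = (0.02863 − 0.001345) / 0.095 = 0.2873 mg/L.

0.287 mg/L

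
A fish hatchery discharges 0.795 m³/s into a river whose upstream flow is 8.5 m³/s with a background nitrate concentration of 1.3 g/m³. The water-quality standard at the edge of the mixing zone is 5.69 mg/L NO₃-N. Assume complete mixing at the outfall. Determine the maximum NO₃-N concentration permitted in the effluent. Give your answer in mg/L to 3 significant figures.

Mass balance: 5.69·9.295 = 0.795·Cₑ + 8.5·1.3.
Cₑ = (52.89 − 11.05) / 0.795 = 52.63 mg/L.

52.6 mg/L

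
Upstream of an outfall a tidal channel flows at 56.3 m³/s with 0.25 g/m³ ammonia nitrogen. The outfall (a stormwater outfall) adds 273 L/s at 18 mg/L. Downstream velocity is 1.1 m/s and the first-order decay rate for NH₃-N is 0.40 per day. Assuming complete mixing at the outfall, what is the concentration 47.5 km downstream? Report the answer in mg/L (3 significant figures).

0.275 mg/L

273 L/s = 0.273 m³/s.
After complete mixing, C₀ = (0.273·18 + 56.3·0.25) / 56.57 = 0.3357 mg/L.
Travel time t = 4.75e+04 m / 1.1 m/s = 4.318e+04 s = 0.4998 d.
C = 0.3357·exp(−0.40·0.4998) = 0.3357·0.8188 = 0.2748 mg/L.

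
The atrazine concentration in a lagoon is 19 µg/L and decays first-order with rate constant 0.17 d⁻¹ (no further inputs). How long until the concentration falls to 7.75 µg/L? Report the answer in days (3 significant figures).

t = ln(C₀/C)/k = ln(19/7.75)/0.17 = 0.8967/0.17 = 5.275 d.

5.27 d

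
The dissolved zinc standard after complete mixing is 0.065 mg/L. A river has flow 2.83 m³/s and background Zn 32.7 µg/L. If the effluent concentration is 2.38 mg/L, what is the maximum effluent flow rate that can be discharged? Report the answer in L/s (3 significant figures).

32.7 µg/L = 0.0327 mg/L.
Mass balance at complete mixing: C_std·(Q_w + Q_r) = Q_w·C_e + Q_r·C_b.
Rearranging, Q_w = Q_r·(C_std − C_b)/(C_e − C_std) = 2.83·(0.065 − 0.0327) / (2.38 − 0.065) = 0.03949 m³/s.
= 39.49 L/s.

39.5 L/s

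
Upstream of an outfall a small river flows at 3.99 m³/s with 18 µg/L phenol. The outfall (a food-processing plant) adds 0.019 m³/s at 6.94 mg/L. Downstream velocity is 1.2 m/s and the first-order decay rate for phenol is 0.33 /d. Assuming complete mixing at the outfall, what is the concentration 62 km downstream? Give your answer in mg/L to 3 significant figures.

18 µg/L = 0.018 mg/L.
After complete mixing, C₀ = (0.019·6.94 + 3.99·0.018) / 4.009 = 0.05081 mg/L.
Travel time t = 6.2e+04 m / 1.2 m/s = 5.167e+04 s = 0.598 d.
C = 0.05081·exp(−0.33·0.598) = 0.05081·0.8209 = 0.04171 mg/L.

0.0417 mg/L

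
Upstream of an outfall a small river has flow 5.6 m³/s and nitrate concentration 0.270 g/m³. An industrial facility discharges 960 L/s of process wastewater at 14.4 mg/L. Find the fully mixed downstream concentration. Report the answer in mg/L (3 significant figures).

2.34 mg/L

960 L/s = 0.96 m³/s.
Conservation of mass across the mixing zone: C = (0.96·14.4 + 5.6·0.27) / (0.96 + 5.6) = 15.34/6.56 = 2.338 mg/L.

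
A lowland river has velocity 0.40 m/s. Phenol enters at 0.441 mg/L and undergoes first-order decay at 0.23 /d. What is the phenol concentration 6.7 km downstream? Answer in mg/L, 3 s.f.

0.422 mg/L

Travel time t = 6.7 km / 0.40 m/s = 6700/0.40 = 1.675e+04 s = 0.1939 d.
First-order decay: C = 0.441·exp(−0.23·0.1939) = 0.441·0.9564 = 0.4218 mg/L.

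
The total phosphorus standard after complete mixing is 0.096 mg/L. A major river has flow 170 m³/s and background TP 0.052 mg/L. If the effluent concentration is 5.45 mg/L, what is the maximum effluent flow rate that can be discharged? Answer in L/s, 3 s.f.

Mass balance at complete mixing: C_std·(Q_w + Q_r) = Q_w·C_e + Q_r·C_b.
Rearranging, Q_w = Q_r·(C_std − C_b)/(C_e − C_std) = 170·(0.096 − 0.052) / (5.45 − 0.096) = 1.397 m³/s.
= 1397 L/s.

1400 L/s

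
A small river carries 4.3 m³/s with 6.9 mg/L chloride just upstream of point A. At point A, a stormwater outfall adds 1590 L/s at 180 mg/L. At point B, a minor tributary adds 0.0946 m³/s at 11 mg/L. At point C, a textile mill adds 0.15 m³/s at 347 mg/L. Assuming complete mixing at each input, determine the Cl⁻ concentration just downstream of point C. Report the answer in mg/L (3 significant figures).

60.1 mg/L

1590 L/s = 1.59 m³/s.
After input A: C = (4.3·6.9 + 1.59·180) / 5.89 = 53.63 mg/L.
After input B: C = (5.89·53.63 + 0.0946·11) / 5.985 = 52.95 mg/L.
After input C: C = (5.985·52.95 + 0.15·347) / 6.135 = 60.14 mg/L.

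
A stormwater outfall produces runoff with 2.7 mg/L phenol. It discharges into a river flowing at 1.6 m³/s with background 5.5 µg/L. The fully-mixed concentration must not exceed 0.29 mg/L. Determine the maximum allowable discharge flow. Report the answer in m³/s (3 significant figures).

5.5 µg/L = 0.0055 mg/L.
Mass balance at complete mixing: C_std·(Q_w + Q_r) = Q_w·C_e + Q_r·C_b.
Rearranging, Q_w = Q_r·(C_std − C_b)/(C_e − C_std) = 1.6·(0.29 − 0.0055) / (2.7 − 0.29) = 0.1889 m³/s.

0.189 m³/s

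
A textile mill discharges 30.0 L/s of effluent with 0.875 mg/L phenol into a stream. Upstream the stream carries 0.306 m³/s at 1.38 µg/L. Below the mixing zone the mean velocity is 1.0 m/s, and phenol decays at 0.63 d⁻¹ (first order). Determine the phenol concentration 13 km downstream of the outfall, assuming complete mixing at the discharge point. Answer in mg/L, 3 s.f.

30.0 L/s = 0.03 m³/s.
1.38 µg/L = 0.00138 mg/L.
After complete mixing, C₀ = (0.03·0.875 + 0.306·0.00138) / 0.336 = 0.07938 mg/L.
Travel time t = 1.3e+04 m / 1.0 m/s = 1.3e+04 s = 0.1505 d.
C = 0.07938·exp(−0.63·0.1505) = 0.07938·0.9096 = 0.0722 mg/L.

0.0722 mg/L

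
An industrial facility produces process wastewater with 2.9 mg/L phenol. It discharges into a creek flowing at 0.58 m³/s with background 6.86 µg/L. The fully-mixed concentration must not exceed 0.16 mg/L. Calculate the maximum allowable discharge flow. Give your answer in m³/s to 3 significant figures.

6.86 µg/L = 0.00686 mg/L.
Mass balance at complete mixing: C_std·(Q_w + Q_r) = Q_w·C_e + Q_r·C_b.
Rearranging, Q_w = Q_r·(C_std − C_b)/(C_e − C_std) = 0.58·(0.16 − 0.00686) / (2.9 − 0.16) = 0.03242 m³/s.

0.0324 m³/s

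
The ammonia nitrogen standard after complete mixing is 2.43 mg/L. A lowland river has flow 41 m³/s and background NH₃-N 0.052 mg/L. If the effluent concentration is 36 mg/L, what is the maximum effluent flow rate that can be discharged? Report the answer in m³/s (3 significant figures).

2.90 m³/s

Mass balance at complete mixing: C_std·(Q_w + Q_r) = Q_w·C_e + Q_r·C_b.
Rearranging, Q_w = Q_r·(C_std − C_b)/(C_e − C_std) = 41·(2.43 − 0.052) / (36 − 2.43) = 2.904 m³/s.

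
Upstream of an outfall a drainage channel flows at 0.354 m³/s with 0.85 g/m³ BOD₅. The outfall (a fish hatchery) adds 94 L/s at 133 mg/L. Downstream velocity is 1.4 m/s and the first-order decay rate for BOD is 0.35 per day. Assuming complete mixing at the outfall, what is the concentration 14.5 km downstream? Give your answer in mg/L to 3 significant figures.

27.4 mg/L

94 L/s = 0.094 m³/s.
After complete mixing, C₀ = (0.094·133 + 0.354·0.85) / 0.448 = 28.58 mg/L.
Travel time t = 1.45e+04 m / 1.4 m/s = 1.036e+04 s = 0.1199 d.
C = 28.58·exp(−0.35·0.1199) = 28.58·0.9589 = 27.4 mg/L.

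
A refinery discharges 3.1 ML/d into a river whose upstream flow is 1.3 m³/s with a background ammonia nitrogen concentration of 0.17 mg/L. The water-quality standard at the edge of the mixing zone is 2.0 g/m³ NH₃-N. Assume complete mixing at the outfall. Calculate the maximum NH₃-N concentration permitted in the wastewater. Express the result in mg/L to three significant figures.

68.3 mg/L

3.1 ML/d = 0.03588 m³/s.
Mass balance: 2·1.336 = 0.03588·Cₑ + 1.3·0.17.
Cₑ = (2.672 − 0.221) / 0.03588 = 68.31 mg/L.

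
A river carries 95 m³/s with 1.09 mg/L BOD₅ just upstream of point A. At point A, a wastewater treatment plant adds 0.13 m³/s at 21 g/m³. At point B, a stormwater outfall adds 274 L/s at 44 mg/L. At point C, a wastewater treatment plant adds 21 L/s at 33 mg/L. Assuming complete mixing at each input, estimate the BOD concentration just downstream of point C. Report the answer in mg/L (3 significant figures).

1.25 mg/L

After input A: C = (95·1.09 + 0.13·21) / 95.13 = 1.117 mg/L.
274 L/s = 0.274 m³/s.
After input B: C = (95.13·1.117 + 0.274·44) / 95.4 = 1.24 mg/L.
21 L/s = 0.021 m³/s.
After input C: C = (95.4·1.24 + 0.021·33) / 95.42 = 1.247 mg/L.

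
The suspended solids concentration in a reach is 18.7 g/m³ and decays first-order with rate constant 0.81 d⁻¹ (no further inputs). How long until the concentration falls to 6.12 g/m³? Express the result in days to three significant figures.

t = ln(C₀/C)/k = ln(18.7/6.12)/0.81 = 1.117/0.81 = 1.379 d.

1.38 d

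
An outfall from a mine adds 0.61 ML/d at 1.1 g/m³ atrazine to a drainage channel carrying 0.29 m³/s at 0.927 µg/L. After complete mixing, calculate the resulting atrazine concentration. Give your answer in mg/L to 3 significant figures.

0.0270 mg/L

0.61 ML/d = 0.00706 m³/s.
0.927 µg/L = 0.000927 mg/L.
By mass balance at complete mixing, C = (0.00706·1.1 + 0.29·0.000927) / (0.00706 + 0.29) = 0.008035/0.2971 = 0.02705 mg/L.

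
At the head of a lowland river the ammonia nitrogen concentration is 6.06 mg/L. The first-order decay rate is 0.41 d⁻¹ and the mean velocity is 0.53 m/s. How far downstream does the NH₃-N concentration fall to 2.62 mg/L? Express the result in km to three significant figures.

From C = C₀·e^(−kt), t = ln(C₀/C)/k = ln(6.06/2.62)/0.41 = 0.8385/0.41 = 2.045 d.
Distance = v·t = 0.53 m/s × 1.767e+05 s = 9.365e+04 m = 93.65 km.

93.7 km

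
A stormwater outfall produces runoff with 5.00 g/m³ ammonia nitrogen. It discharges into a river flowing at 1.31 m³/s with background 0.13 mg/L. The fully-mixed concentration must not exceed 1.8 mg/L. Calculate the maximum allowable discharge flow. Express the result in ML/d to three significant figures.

Mass balance at complete mixing: C_std·(Q_w + Q_r) = Q_w·C_e + Q_r·C_b.
Rearranging, Q_w = Q_r·(C_std − C_b)/(C_e − C_std) = 1.31·(1.8 − 0.13) / (5 − 1.8) = 0.6837 m³/s.
= 59.07 ML/d.

59.1 ML/d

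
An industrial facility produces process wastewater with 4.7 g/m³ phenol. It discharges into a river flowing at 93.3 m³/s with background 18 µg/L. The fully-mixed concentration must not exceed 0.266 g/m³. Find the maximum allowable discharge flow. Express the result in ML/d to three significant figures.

18 µg/L = 0.018 mg/L.
Mass balance at complete mixing: C_std·(Q_w + Q_r) = Q_w·C_e + Q_r·C_b.
Rearranging, Q_w = Q_r·(C_std − C_b)/(C_e − C_std) = 93.3·(0.266 − 0.018) / (4.7 − 0.266) = 5.218 m³/s.
= 450.9 ML/d.

451 ML/d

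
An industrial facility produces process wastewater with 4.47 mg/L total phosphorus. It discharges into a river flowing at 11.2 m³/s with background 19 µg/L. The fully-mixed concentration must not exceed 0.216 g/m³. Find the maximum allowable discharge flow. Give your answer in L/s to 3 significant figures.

519 L/s

19 µg/L = 0.019 mg/L.
Mass balance at complete mixing: C_std·(Q_w + Q_r) = Q_w·C_e + Q_r·C_b.
Rearranging, Q_w = Q_r·(C_std − C_b)/(C_e − C_std) = 11.2·(0.216 − 0.019) / (4.47 − 0.216) = 0.5187 m³/s.
= 518.7 L/s.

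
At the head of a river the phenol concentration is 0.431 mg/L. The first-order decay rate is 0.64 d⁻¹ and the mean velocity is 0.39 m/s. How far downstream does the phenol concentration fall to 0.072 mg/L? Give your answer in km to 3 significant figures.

From C = C₀·e^(−kt), t = ln(C₀/C)/k = ln(0.431/0.072)/0.64 = 1.789/0.64 = 2.796 d.
Distance = v·t = 0.39 m/s × 2.416e+05 s = 9.421e+04 m = 94.21 km.

94.2 km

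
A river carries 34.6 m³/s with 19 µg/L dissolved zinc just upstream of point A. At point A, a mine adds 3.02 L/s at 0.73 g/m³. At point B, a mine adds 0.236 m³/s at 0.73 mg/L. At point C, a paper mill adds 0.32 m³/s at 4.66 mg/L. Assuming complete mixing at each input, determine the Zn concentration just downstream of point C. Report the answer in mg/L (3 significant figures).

0.0661 mg/L

19 µg/L = 0.019 mg/L.
3.02 L/s = 0.00302 m³/s.
After input A: C = (34.6·0.019 + 0.00302·0.73) / 34.6 = 0.01906 mg/L.
After input B: C = (34.6·0.01906 + 0.236·0.73) / 34.84 = 0.02388 mg/L.
After input C: C = (34.84·0.02388 + 0.32·4.66) / 35.16 = 0.06607 mg/L.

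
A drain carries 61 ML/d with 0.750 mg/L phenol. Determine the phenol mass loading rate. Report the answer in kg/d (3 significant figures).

61 ML/d = 0.706 m³/s.
Mass flux = Q·C = 0.706 m³/s × 0.75 g/m³ = 0.5295 g/s.
= 0.5295 g/s × 86.4 = 45.75 kg/d.

45.8 kg/d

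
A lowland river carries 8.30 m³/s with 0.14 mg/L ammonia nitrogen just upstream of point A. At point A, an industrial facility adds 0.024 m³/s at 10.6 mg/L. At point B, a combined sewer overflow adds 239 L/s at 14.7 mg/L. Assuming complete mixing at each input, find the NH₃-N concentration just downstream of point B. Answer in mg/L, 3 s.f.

After input A: C = (8.3·0.14 + 0.024·10.6) / 8.324 = 0.1702 mg/L.
239 L/s = 0.239 m³/s.
After input B: C = (8.324·0.1702 + 0.239·14.7) / 8.563 = 0.5757 mg/L.

0.576 mg/L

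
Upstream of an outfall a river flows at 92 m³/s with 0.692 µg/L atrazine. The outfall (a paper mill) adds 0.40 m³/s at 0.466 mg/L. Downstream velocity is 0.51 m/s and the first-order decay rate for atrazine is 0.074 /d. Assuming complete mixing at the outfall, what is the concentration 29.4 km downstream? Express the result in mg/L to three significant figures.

0.692 µg/L = 0.000692 mg/L.
After complete mixing, C₀ = (0.4·0.466 + 92·0.000692) / 92.4 = 0.002706 mg/L.
Travel time t = 2.94e+04 m / 0.51 m/s = 5.765e+04 s = 0.6672 d.
C = 0.002706·exp(−0.074·0.6672) = 0.002706·0.9518 = 0.002576 mg/L.

0.00258 mg/L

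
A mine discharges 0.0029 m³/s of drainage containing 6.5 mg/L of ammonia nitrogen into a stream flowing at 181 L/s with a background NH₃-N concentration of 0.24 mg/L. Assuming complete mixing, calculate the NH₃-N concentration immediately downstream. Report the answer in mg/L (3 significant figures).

181 L/s = 0.181 m³/s.
Conservation of mass across the mixing zone: C = (0.0029·6.5 + 0.181·0.24) / (0.0029 + 0.181) = 0.06229/0.1839 = 0.3387 mg/L.

0.339 mg/L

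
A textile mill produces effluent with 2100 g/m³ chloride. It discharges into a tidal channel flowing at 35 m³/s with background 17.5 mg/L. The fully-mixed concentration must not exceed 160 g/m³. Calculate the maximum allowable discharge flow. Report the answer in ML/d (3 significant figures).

222 ML/d

Mass balance at complete mixing: C_std·(Q_w + Q_r) = Q_w·C_e + Q_r·C_b.
Rearranging, Q_w = Q_r·(C_std − C_b)/(C_e − C_std) = 35·(160 − 17.5) / (2100 − 160) = 2.571 m³/s.
= 222.1 ML/d.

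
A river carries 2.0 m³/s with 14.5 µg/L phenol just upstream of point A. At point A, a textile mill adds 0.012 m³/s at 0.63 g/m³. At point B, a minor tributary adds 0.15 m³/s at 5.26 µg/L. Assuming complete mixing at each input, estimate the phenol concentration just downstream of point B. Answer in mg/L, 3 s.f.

0.0173 mg/L

14.5 µg/L = 0.0145 mg/L.
After input A: C = (2·0.0145 + 0.012·0.63) / 2.012 = 0.01817 mg/L.
5.26 µg/L = 0.00526 mg/L.
After input B: C = (2.012·0.01817 + 0.15·0.00526) / 2.162 = 0.01728 mg/L.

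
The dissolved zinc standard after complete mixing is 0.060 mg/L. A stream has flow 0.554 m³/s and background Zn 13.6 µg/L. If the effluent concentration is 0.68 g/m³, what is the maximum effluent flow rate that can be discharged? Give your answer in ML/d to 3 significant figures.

3.58 ML/d

13.6 µg/L = 0.0136 mg/L.
Mass balance at complete mixing: C_std·(Q_w + Q_r) = Q_w·C_e + Q_r·C_b.
Rearranging, Q_w = Q_r·(C_std − C_b)/(C_e − C_std) = 0.554·(0.06 − 0.0136) / (0.68 − 0.06) = 0.04146 m³/s.
= 3.582 ML/d.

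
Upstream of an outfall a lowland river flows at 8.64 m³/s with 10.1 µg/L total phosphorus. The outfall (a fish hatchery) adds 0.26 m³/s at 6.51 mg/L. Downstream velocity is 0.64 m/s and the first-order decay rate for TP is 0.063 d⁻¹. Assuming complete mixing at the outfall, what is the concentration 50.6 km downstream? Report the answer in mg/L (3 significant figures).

10.1 µg/L = 0.0101 mg/L.
After complete mixing, C₀ = (0.26·6.51 + 8.64·0.0101) / 8.9 = 0.2 mg/L.
Travel time t = 5.06e+04 m / 0.64 m/s = 7.906e+04 s = 0.9151 d.
C = 0.2·exp(−0.063·0.9151) = 0.2·0.944 = 0.1888 mg/L.

0.189 mg/L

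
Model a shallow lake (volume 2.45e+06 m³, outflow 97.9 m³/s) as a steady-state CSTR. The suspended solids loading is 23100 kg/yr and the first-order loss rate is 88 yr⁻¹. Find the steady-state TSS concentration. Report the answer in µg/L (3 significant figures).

6.99 µg/L

Outflow Q = 97.9 m³/s × 3.156e+07 s/yr = 3.089e+09 m³/yr.
Steady-state CSTR mass balance: W = Q·C + k·V·C, so C = W/(Q + kV).
Q + kV = 3.089e+09 + 88·2.45e+06 = 3.305e+09 m³/yr.
C = 23100/3.305e+09 = 6.989e-06 kg/m³ = 0.006989 mg/L = 6.989 µg/L.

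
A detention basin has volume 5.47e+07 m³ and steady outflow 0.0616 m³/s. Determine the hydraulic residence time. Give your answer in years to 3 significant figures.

28.1 yr

Q = 0.0616 m³/s × 3.156e+07 s/yr = 1.944e+06 m³/yr.
Hydraulic residence time τ = V/Q = 5.47e+07/1.944e+06 = 28.14 yr.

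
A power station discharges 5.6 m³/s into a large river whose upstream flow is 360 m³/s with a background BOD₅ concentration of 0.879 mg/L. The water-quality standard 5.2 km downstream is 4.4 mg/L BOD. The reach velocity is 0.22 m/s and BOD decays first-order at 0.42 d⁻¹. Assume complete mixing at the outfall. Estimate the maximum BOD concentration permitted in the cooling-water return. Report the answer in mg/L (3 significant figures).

266 mg/L

Travel time to the compliance point: t = 5200/0.22 = 2.364e+04 s = 0.2736 d; decay factor exp(−0.42·0.2736) = 0.8915.
So the concentration just after mixing may be at most 4.4/0.8915 = 4.936 mg/L.
Mass balance: 4.936·365.6 = 5.6·Cₑ + 360·0.879.
Cₑ = (1805 − 316.4) / 5.6 = 265.7 mg/L.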